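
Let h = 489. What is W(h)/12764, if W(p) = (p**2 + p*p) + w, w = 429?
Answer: 478671/12764 ≈ 37.502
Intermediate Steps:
W(p) = 429 + 2*p**2 (W(p) = (p**2 + p*p) + 429 = (p**2 + p**2) + 429 = 2*p**2 + 429 = 429 + 2*p**2)
W(h)/12764 = (429 + 2*489**2)/12764 = (429 + 2*239121)*(1/12764) = (429 + 478242)*(1/12764) = 478671*(1/12764) = 478671/12764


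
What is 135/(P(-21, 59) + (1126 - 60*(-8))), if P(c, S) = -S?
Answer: 135/1547 ≈ 0.087266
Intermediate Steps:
135/(P(-21, 59) + (1126 - 60*(-8))) = 135/(-1*59 + (1126 - 60*(-8))) = 135/(-59 + (1126 + 480)) = 135/(-59 + 1606) = 135/1547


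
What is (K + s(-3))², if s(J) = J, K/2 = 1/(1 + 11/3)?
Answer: 324/49 ≈ 6.6122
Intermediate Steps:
K = 3/7 (K = 2/(1 + 11/3) = 2/(14/3) = 2*(3/14) = 3/7 ≈ 0.42857)
(K + s(-3))² = (3/7 - 3)² = (-18/7)² = 324/49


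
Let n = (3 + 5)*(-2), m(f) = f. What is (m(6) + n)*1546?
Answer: -15460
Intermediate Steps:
n = -16 (n = 8*(-2) = -16)
(m(6) + n)*1546 = (6 - 16)*1546 = -10*1546 = -15460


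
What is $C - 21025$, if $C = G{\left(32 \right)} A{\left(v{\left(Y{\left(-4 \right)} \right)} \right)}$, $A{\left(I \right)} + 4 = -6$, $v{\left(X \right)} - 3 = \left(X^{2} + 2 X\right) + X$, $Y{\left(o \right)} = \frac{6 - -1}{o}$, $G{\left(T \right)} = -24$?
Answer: $-20785$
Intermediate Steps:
$Y{\left(o \right)} = \frac{7}{o}$ ($Y{\left(o \right)} = \frac{6 + 1}{o} = \frac{7}{o}$)
$v{\left(X \right)} = 3 + X^{2} + 3 X$ ($v{\left(X \right)} = 3 + \left(\left(X^{2} + 2 X\right) + X\right) = 3 + \left(X^{2} + 3 X\right) = 3 + X^{2} + 3 X$)
$A{\left(I \right)} = -10$ ($A{\left(I \right)} = -4 - 6 = -10$)
$C = 240$ ($C = \left(-24\right) \left(-10\right) = 240$)
$C - 21025 = 240 - 21025 = -20785$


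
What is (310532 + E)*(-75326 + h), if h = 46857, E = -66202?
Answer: -6955830770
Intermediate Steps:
(310532 + E)*(-75326 + h) = (310532 - 66202)*(-75326 + 46857) = 244330*(-28469) = -6955830770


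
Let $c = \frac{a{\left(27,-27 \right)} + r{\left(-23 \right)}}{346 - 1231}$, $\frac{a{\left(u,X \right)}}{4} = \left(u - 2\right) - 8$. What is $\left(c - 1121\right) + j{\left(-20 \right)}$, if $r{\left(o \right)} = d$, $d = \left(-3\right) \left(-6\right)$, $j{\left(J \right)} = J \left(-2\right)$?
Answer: $- \frac{956771}{885} \approx -1081.1$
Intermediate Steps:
$j{\left(J \right)} = - 2 J$
$a{\left(u,X \right)} = -40 + 4 u$ ($a{\left(u,X \right)} = 4 \left(\left(u - 2\right) - 8\right) = 4 \left(\left(-2 + u\right) - 8\right) = 4 \left(-10 + u\right) = -40 + 4 u$)
$d = 18$
$r{\left(o \right)} = 18$
$c = - \frac{86}{885}$ ($c = \frac{\left(-40 + 4 \cdot 27\right) + 18}{346 - 1231} = \frac{\left(-40 + 108\right) + 18}{-885} = \left(68 + 18\right) \left(- \frac{1}{885}\right) = 86 \left(- \frac{1}{885}\right) = - \frac{86}{885} \approx -0.097175$)
$\left(c - 1121\right) + j{\left(-20 \right)} = \left(- \frac{86}{885} - 1121\right) - -40 = - \frac{992171}{885} + 40 = - \frac{956771}{885}$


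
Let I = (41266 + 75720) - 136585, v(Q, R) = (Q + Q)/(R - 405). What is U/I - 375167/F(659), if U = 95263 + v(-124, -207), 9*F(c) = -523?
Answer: 10117317709018/1568292381 ≈ 6451.2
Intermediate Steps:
F(c) = -523/9 (F(c) = (⅑)*(-523) = -523/9)
v(Q, R) = 2*Q/(-405 + R) (v(Q, R) = (2*Q)/(-405 + R) = 2*Q/(-405 + R))
I = -19599 (I = 116986 - 136585 = -19599)
U = 14575301/153 (U = 95263 + 2*(-124)/(-405 - 207) = 95263 + 2*(-124)/(-612) = 95263 + 2*(-124)*(-1/612) = 95263 + 62/153 = 14575301/153 ≈ 95263.)
U/I - 375167/F(659) = (14575301/153)/(-19599) - 375167/(-523/9) = (14575301/153)*(-1/19599) - 375167*(-9/523) = -14575301/2998647 + 3376503/523 = 10117317709018/1568292381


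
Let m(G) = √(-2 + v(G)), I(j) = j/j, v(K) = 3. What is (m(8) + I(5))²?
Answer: 4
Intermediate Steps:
I(j) = 1
m(G) = 1 (m(G) = √(-2 + 3) = √1 = 1)
(m(8) + I(5))² = (1 + 1)² = 2² = 4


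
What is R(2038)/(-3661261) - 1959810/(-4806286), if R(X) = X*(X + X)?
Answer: -16374951788779/8798533743323 ≈ -1.8611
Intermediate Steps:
R(X) = 2*X² (R(X) = X*(2*X) = 2*X²)
R(2038)/(-3661261) - 1959810/(-4806286) = (2*2038²)/(-3661261) - 1959810/(-4806286) = (2*4153444)*(-1/3661261) - 1959810*(-1/4806286) = 8306888*(-1/3661261) + 979905/2403143 = -8306888/3661261 + 979905/2403143 = -16374951788779/8798533743323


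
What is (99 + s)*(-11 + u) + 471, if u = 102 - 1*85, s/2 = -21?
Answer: 813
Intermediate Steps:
s = -42 (s = 2*(-21) = -42)
u = 17 (u = 102 - 85 = 17)
(99 + s)*(-11 + u) + 471 = (99 - 42)*(-11 + 17) + 471 = 57*6 + 471 = 342 + 471 = 813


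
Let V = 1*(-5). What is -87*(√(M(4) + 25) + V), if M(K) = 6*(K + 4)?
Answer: 435 - 87*√73 ≈ -308.33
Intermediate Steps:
M(K) = 24 + 6*K (M(K) = 6*(4 + K) = 24 + 6*K)
V = -5
-87*(√(M(4) + 25) + V) = -87*(√((24 + 6*4) + 25) - 5) = -87*(√((24 + 24) + 25) - 5) = -87*(√(48 + 25) - 5) = -87*(√73 - 5) = -87*(-5 + √73) = 435 - 87*√73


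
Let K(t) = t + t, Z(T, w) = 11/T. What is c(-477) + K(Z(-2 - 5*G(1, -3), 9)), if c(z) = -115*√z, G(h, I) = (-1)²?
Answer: -22/7 - 345*I*√53 ≈ -3.1429 - 2511.6*I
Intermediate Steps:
G(h, I) = 1
K(t) = 2*t
c(-477) + K(Z(-2 - 5*G(1, -3), 9)) = -345*I*√53 + 2*(11/(-2 - 5*1)) = -345*I*√53 + 2*(11/(-2 - 5)) = -345*I*√53 + 2*(11/(-7)) = -345*I*√53 + 2*(11*(-⅐)) = -345*I*√53 + 2*(-11/7) = -345*I*√53 - 22/7 = -22/7 - 345*I*√53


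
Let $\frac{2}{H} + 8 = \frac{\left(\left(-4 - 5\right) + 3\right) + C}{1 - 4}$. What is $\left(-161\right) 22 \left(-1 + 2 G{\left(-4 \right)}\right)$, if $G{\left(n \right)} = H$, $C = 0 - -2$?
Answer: $\frac{28336}{5} \approx 5667.2$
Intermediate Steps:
$C = 2$ ($C = 0 + 2 = 2$)
$H = - \frac{3}{10}$ ($H = \frac{2}{-8 + \frac{\left(\left(-4 - 5\right) + 3\right) + 2}{1 - 4}} = \frac{2}{-8 + \frac{\left(-9 + 3\right) + 2}{-3}} = \frac{2}{-8 + \left(-6 + 2\right) \left(- \frac{1}{3}\right)} = \frac{2}{-8 - - \frac{4}{3}} = \frac{2}{-8 + \frac{4}{3}} = \frac{2}{- \frac{20}{3}} = 2 \left(- \frac{3}{20}\right) = - \frac{3}{10} \approx -0.3$)
$G{\left(n \right)} = - \frac{3}{10}$
$\left(-161\right) 22 \left(-1 + 2 G{\left(-4 \right)}\right) = \left(-161\right) 22 \left(-1 + 2 \left(- \frac{3}{10}\right)\right) = - 3542 \left(-1 - \frac{3}{5}\right) = \left(-3542\right) \left(- \frac{8}{5}\right) = \frac{28336}{5}$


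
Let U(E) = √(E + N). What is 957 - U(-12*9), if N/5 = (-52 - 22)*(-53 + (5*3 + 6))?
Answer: 957 - 2*√2933 ≈ 848.69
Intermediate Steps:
N = 11840 (N = 5*((-52 - 22)*(-53 + (5*3 + 6))) = 5*(-74*(-53 + (15 + 6))) = 5*(-74*(-53 + 21)) = 5*(-74*(-32)) = 5*2368 = 11840)
U(E) = √(11840 + E) (U(E) = √(E + 11840) = √(11840 + E))
957 - U(-12*9) = 957 - √(11840 - 12*9) = 957 - √(11840 - 108) = 957 - √11732 = 957 - 2*√2933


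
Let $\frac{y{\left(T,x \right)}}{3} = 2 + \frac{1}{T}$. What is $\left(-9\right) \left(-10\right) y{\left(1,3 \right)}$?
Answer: $810$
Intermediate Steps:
$y{\left(T,x \right)} = 6 + \frac{3}{T}$ ($y{\left(T,x \right)} = 3 \left(2 + \frac{1}{T}\right) = 6 + \frac{3}{T}$)
$\left(-9\right) \left(-10\right) y{\left(1,3 \right)} = \left(-9\right) \left(-10\right) \left(6 + \frac{3}{1}\right) = 90 \left(6 + 3 \cdot 1\right) = 90 \left(6 + 3\right) = 90 \cdot 9 = 810$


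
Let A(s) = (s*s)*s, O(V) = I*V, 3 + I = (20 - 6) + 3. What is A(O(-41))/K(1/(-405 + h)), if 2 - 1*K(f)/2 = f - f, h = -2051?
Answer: -47279806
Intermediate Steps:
I = 14 (I = -3 + ((20 - 6) + 3) = -3 + (14 + 3) = -3 + 17 = 14)
K(f) = 4 (K(f) = 4 - 2*(f - f) = 4 - 2*0 = 4 + 0 = 4)
O(V) = 14*V
A(s) = s**3 (A(s) = s**2*s = s**3)
A(O(-41))/K(1/(-405 + h)) = (14*(-41))**3/4 = (-574)**3*(1/4) = -189119224*1/4 = -47279806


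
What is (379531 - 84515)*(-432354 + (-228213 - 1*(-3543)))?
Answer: -193832592384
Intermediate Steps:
(379531 - 84515)*(-432354 + (-228213 - 1*(-3543))) = 295016*(-432354 + (-228213 + 3543)) = 295016*(-432354 - 224670) = 295016*(-657024) = -193832592384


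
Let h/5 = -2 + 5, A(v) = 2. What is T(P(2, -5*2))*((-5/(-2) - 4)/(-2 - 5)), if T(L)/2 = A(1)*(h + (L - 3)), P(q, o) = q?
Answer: 12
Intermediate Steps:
h = 15 (h = 5*(-2 + 5) = 5*3 = 15)
T(L) = 48 + 4*L (T(L) = 2*(2*(15 + (L - 3))) = 2*(2*(15 + (-3 + L))) = 2*(2*(12 + L)) = 2*(24 + 2*L) = 48 + 4*L)
T(P(2, -5*2))*((-5/(-2) - 4)/(-2 - 5)) = (48 + 4*2)*((-5/(-2) - 4)/(-2 - 5)) = (48 + 8)*((-5*(-1/2) - 4)/(-7)) = 56*((5/2 - 4)*(-1/7)) = 56*(-3/2*(-1/7)) = 56*(3/14) = 12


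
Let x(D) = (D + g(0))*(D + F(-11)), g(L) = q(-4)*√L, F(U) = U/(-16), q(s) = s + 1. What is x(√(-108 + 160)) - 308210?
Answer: -308158 + 11*√13/8 ≈ -3.0815e+5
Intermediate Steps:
q(s) = 1 + s
F(U) = -U/16 (F(U) = U*(-1/16) = -U/16)
g(L) = -3*√L (g(L) = (1 - 4)*√L = -3*√L)
x(D) = D*(11/16 + D) (x(D) = (D - 3*√0)*(D - 1/16*(-11)) = (D - 3*0)*(D + 11/16) = (D + 0)*(11/16 + D) = D*(11/16 + D))
x(√(-108 + 160)) - 308210 = √(-108 + 160)*(11 + 16*√(-108 + 160))/16 - 308210 = √52*(11 + 16*√52)/16 - 308210 = (2*√13)*(11 + 16*(2*√13))/16 - 308210 = (2*√13)*(11 + 32*√13)/16 - 308210 = √13*(11 + 32*√13)/8 - 308210 = -308210 + √13*(11 + 32*√13)/8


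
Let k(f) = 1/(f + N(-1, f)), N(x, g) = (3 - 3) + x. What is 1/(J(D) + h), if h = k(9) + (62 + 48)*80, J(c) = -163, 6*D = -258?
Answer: 8/69097 ≈ 0.00011578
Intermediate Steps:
D = -43 (D = (⅙)*(-258) = -43)
N(x, g) = x (N(x, g) = 0 + x = x)
k(f) = 1/(-1 + f) (k(f) = 1/(f - 1) = 1/(-1 + f))
h = 70401/8 (h = 1/(-1 + 9) + (62 + 48)*80 = 1/8 + 110*80 = ⅛ + 8800 = 70401/8 ≈ 8800.1)
1/(J(D) + h) = 1/(-163 + 70401/8) = 1/(69097/8) = 8/69097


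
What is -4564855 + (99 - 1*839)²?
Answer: -4017255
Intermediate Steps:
-4564855 + (99 - 1*839)² = -4564855 + (99 - 839)² = -4564855 + (-740)² = -4564855 + 547600 = -4017255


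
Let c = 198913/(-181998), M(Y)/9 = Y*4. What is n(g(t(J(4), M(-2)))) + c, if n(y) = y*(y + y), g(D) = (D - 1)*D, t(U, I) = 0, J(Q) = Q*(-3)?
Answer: -198913/181998 ≈ -1.0929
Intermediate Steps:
M(Y) = 36*Y (M(Y) = 9*(Y*4) = 9*(4*Y) = 36*Y)
J(Q) = -3*Q
g(D) = D*(-1 + D) (g(D) = (-1 + D)*D = D*(-1 + D))
c = -198913/181998 (c = 198913*(-1/181998) = -198913/181998 ≈ -1.0929)
n(y) = 2*y² (n(y) = y*(2*y) = 2*y²)
n(g(t(J(4), M(-2)))) + c = 2*(0*(-1 + 0))² - 198913/181998 = 2*(0*(-1))² - 198913/181998 = 2*0² - 198913/181998 = 2*0 - 198913/181998 = 0 - 198913/181998 = -198913/181998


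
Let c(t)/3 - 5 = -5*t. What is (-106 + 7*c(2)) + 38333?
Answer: 38122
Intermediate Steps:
c(t) = 15 - 15*t (c(t) = 15 + 3*(-5*t) = 15 - 15*t)
(-106 + 7*c(2)) + 38333 = (-106 + 7*(15 - 15*2)) + 38333 = (-106 + 7*(15 - 30)) + 38333 = (-106 + 7*(-15)) + 38333 = (-106 - 105) + 38333 = -211 + 38333 = 38122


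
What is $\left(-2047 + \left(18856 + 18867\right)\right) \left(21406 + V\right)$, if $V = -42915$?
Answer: $-767355084$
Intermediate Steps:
$\left(-2047 + \left(18856 + 18867\right)\right) \left(21406 + V\right) = \left(-2047 + \left(18856 + 18867\right)\right) \left(21406 - 42915\right) = \left(-2047 + 37723\right) \left(-21509\right) = 35676 \left(-21509\right) = -767355084$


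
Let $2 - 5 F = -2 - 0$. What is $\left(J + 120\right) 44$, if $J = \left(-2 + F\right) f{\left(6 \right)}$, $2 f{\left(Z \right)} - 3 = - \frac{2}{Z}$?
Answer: $\frac{26048}{5} \approx 5209.6$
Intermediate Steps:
$f{\left(Z \right)} = \frac{3}{2} - \frac{1}{Z}$ ($f{\left(Z \right)} = \frac{3}{2} + \frac{\left(-2\right) \frac{1}{Z}}{2} = \frac{3}{2} - \frac{1}{Z}$)
$F = \frac{4}{5}$ ($F = \frac{2}{5} - \frac{-2 - 0}{5} = \frac{2}{5} - \frac{-2 + 0}{5} = \frac{2}{5} - - \frac{2}{5} = \frac{2}{5} + \frac{2}{5} = \frac{4}{5} \approx 0.8$)
$J = - \frac{8}{5}$ ($J = \left(-2 + \frac{4}{5}\right) \left(\frac{3}{2} - \frac{1}{6}\right) = - \frac{6 \left(\frac{3}{2} - \frac{1}{6}\right)}{5} = \left(- \frac{6}{5}\right) \frac{4}{3} = - \frac{8}{5} \approx -1.6$)
$\left(J + 120\right) 44 = \left(- \frac{8}{5} + 120\right) 44 = \frac{592}{5} \cdot 44 = \frac{26048}{5}$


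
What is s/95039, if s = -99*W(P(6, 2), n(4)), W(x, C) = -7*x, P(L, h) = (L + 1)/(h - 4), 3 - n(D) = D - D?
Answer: -693/27154 ≈ -0.025521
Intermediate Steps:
n(D) = 3 (n(D) = 3 - (D - D) = 3 - 1*0 = 3 + 0 = 3)
P(L, h) = (1 + L)/(-4 + h)
s = -4851/2 (s = -(-693)*(1 + 6)/(-4 + 2) = -(-693)*7/(-2) = -(-693)*(-½*7) = -(-693)*(-7)/2 = -99*49/2 = -4851/2 ≈ -2425.5)
s/95039 = -4851/2/95039 = -4851/2*1/95039 = -693/27154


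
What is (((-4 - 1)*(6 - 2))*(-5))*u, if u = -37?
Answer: -3700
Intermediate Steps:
(((-4 - 1)*(6 - 2))*(-5))*u = (((-4 - 1)*(6 - 2))*(-5))*(-37) = (-5*4*(-5))*(-37) = -20*(-5)*(-37) = 100*(-37) = -3700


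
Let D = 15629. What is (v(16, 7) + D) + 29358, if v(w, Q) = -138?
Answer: 44849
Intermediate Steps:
(v(16, 7) + D) + 29358 = (-138 + 15629) + 29358 = 15491 + 29358 = 44849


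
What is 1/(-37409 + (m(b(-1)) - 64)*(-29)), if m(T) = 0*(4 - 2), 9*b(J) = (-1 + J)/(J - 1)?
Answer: -1/35553 ≈ -2.8127e-5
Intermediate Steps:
b(J) = ⅑ (b(J) = ((-1 + J)/(J - 1))/9 = ((-1 + J)/(-1 + J))/9 = (⅑)*1 = ⅑)
m(T) = 0 (m(T) = 0*2 = 0)
1/(-37409 + (m(b(-1)) - 64)*(-29)) = 1/(-37409 + (0 - 64)*(-29)) = 1/(-37409 - 64*(-29)) = 1/(-37409 + 1856) = 1/(-35553) = -1/35553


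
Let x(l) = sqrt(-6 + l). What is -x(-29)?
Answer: -I*sqrt(35) ≈ -5.9161*I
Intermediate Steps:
-x(-29) = -sqrt(-6 - 29) = -sqrt(-35) = -I*sqrt(35)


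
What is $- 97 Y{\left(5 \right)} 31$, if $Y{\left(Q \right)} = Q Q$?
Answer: $-75175$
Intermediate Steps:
$Y{\left(Q \right)} = Q^{2}$
$- 97 Y{\left(5 \right)} 31 = - 97 \cdot 5^{2} \cdot 31 = \left(-97\right) 25 \cdot 31 = \left(-2425\right) 31 = -75175$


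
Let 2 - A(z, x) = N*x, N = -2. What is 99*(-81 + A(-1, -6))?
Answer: -9009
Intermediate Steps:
A(z, x) = 2 + 2*x (A(z, x) = 2 - (-2)*x = 2 + 2*x)
99*(-81 + A(-1, -6)) = 99*(-81 + (2 + 2*(-6))) = 99*(-81 + (2 - 12)) = 99*(-81 - 10) = 99*(-91) = -9009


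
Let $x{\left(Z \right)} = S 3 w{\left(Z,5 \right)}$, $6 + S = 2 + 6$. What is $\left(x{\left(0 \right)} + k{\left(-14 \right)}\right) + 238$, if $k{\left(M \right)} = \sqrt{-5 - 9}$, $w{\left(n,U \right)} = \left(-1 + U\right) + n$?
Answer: $262 + i \sqrt{14} \approx 262.0 + 3.7417 i$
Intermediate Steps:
$w{\left(n,U \right)} = -1 + U + n$
$k{\left(M \right)} = i \sqrt{14}$ ($k{\left(M \right)} = \sqrt{-14} = i \sqrt{14}$)
$S = 2$ ($S = -6 + \left(2 + 6\right) = -6 + 8 = 2$)
$x{\left(Z \right)} = 24 + 6 Z$ ($x{\left(Z \right)} = 2 \cdot 3 \left(-1 + 5 + Z\right) = 6 \left(4 + Z\right) = 24 + 6 Z$)
$\left(x{\left(0 \right)} + k{\left(-14 \right)}\right) + 238 = \left(\left(24 + 6 \cdot 0\right) + i \sqrt{14}\right) + 238 = \left(\left(24 + 0\right) + i \sqrt{14}\right) + 238 = \left(24 + i \sqrt{14}\right) + 238 = 262 + i \sqrt{14}$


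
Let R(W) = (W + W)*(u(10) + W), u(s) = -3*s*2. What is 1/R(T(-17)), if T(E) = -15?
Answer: 1/2250 ≈ 0.00044444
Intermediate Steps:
u(s) = -6*s
R(W) = 2*W*(-60 + W) (R(W) = (W + W)*(-6*10 + W) = (2*W)*(-60 + W) = 2*W*(-60 + W))
1/R(T(-17)) = 1/(2*(-15)*(-60 - 15)) = 1/(2*(-15)*(-75)) = 1/2250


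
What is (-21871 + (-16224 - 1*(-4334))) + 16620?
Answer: -17141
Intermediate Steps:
(-21871 + (-16224 - 1*(-4334))) + 16620 = (-21871 + (-16224 + 4334)) + 16620 = (-21871 - 11890) + 16620 = -33761 + 16620 = -17141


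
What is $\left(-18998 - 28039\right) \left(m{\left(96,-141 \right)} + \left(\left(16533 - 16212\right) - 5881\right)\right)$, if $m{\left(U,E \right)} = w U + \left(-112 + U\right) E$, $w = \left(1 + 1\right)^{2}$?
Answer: $137348040$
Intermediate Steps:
$w = 4$ ($w = 2^{2} = 4$)
$m{\left(U,E \right)} = 4 U + E \left(-112 + U\right)$ ($m{\left(U,E \right)} = 4 U + \left(-112 + U\right) E = 4 U + E \left(-112 + U\right)$)
$\left(-18998 - 28039\right) \left(m{\left(96,-141 \right)} + \left(\left(16533 - 16212\right) - 5881\right)\right) = \left(-18998 - 28039\right) \left(\left(\left(-112\right) \left(-141\right) + 4 \cdot 96 - 13536\right) + \left(\left(16533 - 16212\right) - 5881\right)\right) = - 47037 \left(\left(15792 + 384 - 13536\right) + \left(321 - 5881\right)\right) = - 47037 \left(2640 - 5560\right) = \left(-47037\right) \left(-2920\right) = 137348040$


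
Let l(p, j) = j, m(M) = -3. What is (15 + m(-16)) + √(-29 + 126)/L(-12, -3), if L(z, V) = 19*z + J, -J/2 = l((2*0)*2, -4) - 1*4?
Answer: 12 - √97/212 ≈ 11.954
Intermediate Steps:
J = 16 (J = -2*(-4 - 1*4) = -2*(-4 - 4) = -2*(-8) = 16)
L(z, V) = 16 + 19*z (L(z, V) = 19*z + 16 = 16 + 19*z)
(15 + m(-16)) + √(-29 + 126)/L(-12, -3) = (15 - 3) + √(-29 + 126)/(16 + 19*(-12)) = 12 + √97/(16 - 228) = 12 + √97/(-212) = 12 + √97*(-1/212) = 12 - √97/212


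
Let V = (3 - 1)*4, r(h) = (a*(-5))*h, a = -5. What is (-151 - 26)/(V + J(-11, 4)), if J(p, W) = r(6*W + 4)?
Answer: -¼ ≈ -0.25000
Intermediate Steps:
r(h) = 25*h (r(h) = (-5*(-5))*h = 25*h)
J(p, W) = 100 + 150*W (J(p, W) = 25*(6*W + 4) = 25*(4 + 6*W) = 100 + 150*W)
V = 8 (V = 2*4 = 8)
(-151 - 26)/(V + J(-11, 4)) = (-151 - 26)/(8 + (100 + 150*4)) = -177/(8 + (100 + 600)) = -177/(8 + 700) = -177/708 = -177*1/708 = -¼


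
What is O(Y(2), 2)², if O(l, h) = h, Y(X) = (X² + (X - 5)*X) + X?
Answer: 4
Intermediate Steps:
Y(X) = X + X² + X*(-5 + X) (Y(X) = (X² + (-5 + X)*X) + X = (X² + X*(-5 + X)) + X = X + X² + X*(-5 + X))
O(Y(2), 2)² = 2² = 4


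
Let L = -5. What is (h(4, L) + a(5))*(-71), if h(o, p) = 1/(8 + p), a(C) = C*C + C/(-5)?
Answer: -5183/3 ≈ -1727.7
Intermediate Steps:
a(C) = C² - C/5 (a(C) = C² + C*(-⅕) = C² - C/5)
(h(4, L) + a(5))*(-71) = (1/(8 - 5) + 5*(-⅕ + 5))*(-71) = (1/3 + 5*(24/5))*(-71) = (⅓ + 24)*(-71) = (73/3)*(-71) = -5183/3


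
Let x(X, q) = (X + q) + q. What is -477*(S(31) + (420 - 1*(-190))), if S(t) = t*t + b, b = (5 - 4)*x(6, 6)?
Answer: -757953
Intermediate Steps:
x(X, q) = X + 2*q
b = 18 (b = (5 - 4)*(6 + 2*6) = 1*(6 + 12) = 1*18 = 18)
S(t) = 18 + t² (S(t) = t*t + 18 = t² + 18 = 18 + t²)
-477*(S(31) + (420 - 1*(-190))) = -477*((18 + 31²) + (420 - 1*(-190))) = -477*((18 + 961) + (420 + 190)) = -477*(979 + 610) = -477*1589 = -757953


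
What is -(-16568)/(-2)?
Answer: -8284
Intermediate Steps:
-(-16568)/(-2) = -(-16568)*(-1)/2 = -16568*½ = -8284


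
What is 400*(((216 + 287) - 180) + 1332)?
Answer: 662000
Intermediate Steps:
400*(((216 + 287) - 180) + 1332) = 400*((503 - 180) + 1332) = 400*(323 + 1332) = 400*1655 = 662000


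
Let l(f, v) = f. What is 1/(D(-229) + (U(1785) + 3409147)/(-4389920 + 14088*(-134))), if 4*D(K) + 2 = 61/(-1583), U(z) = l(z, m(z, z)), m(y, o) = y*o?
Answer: -177457466/186858027 ≈ -0.94969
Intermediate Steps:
m(y, o) = o*y
U(z) = z
D(K) = -3227/6332 (D(K) = -½ + (61/(-1583))/4 = -½ + (61*(-1/1583))/4 = -½ + (¼)*(-61/1583) = -½ - 61/6332 = -3227/6332)
1/(D(-229) + (U(1785) + 3409147)/(-4389920 + 14088*(-134))) = 1/(-3227/6332 + (1785 + 3409147)/(-4389920 + 14088*(-134))) = 1/(-3227/6332 + 3410932/(-4389920 - 1887792)) = 1/(-3227/6332 + 3410932/(-6277712)) = 1/(-3227/6332 + 3410932*(-1/6277712)) = 1/(-3227/6332 - 121819/224204) = 1/(-186858027/177457466) = -177457466/186858027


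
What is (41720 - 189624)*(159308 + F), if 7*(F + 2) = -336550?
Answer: -115156871168/7 ≈ -1.6451e+10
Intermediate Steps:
F = -336564/7 (F = -2 + (⅐)*(-336550) = -2 - 336550/7 = -336564/7 ≈ -48081.)
(41720 - 189624)*(159308 + F) = (41720 - 189624)*(159308 - 336564/7) = -147904*778592/7 = -115156871168/7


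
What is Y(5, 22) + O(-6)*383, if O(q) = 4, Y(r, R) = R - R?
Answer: 1532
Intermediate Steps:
Y(r, R) = 0
Y(5, 22) + O(-6)*383 = 0 + 4*383 = 0 + 1532 = 1532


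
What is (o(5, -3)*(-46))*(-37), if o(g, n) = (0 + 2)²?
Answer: 6808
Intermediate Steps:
o(g, n) = 4 (o(g, n) = 2² = 4)
(o(5, -3)*(-46))*(-37) = (4*(-46))*(-37) = -184*(-37) = 6808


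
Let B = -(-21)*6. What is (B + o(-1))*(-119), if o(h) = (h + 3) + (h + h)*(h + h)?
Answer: -15708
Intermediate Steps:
o(h) = 3 + h + 4*h² (o(h) = (3 + h) + (2*h)*(2*h) = (3 + h) + 4*h² = 3 + h + 4*h²)
B = 126 (B = -7*(-18) = 126)
(B + o(-1))*(-119) = (126 + (3 - 1 + 4*(-1)²))*(-119) = (126 + (3 - 1 + 4*1))*(-119) = (126 + (3 - 1 + 4))*(-119) = (126 + 6)*(-119) = 132*(-119) = -15708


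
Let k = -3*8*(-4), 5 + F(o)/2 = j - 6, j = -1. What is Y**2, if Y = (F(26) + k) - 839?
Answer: 588289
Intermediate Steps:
F(o) = -24 (F(o) = -10 + 2*(-1 - 6) = -10 + 2*(-7) = -10 - 14 = -24)
k = 96 (k = -24*(-4) = 96)
Y = -767 (Y = (-24 + 96) - 839 = 72 - 839 = -767)
Y**2 = (-767)**2 = 588289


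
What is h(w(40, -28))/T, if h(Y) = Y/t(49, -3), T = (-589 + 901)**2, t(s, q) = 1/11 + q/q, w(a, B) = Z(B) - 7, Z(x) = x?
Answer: -385/1168128 ≈ -0.00032959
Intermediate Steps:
w(a, B) = -7 + B (w(a, B) = B - 7 = -7 + B)
t(s, q) = 12/11 (t(s, q) = 1*(1/11) + 1 = 1/11 + 1 = 12/11)
T = 97344 (T = 312**2 = 97344)
h(Y) = 11*Y/12 (h(Y) = Y/(12/11) = Y*(11/12) = 11*Y/12)
h(w(40, -28))/T = (11*(-7 - 28)/12)/97344 = ((11/12)*(-35))*(1/97344) = -385/12*1/97344 = -385/1168128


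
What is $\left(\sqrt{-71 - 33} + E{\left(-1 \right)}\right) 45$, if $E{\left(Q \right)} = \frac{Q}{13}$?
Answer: $- \frac{45}{13} + 90 i \sqrt{26} \approx -3.4615 + 458.91 i$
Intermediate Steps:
$E{\left(Q \right)} = \frac{Q}{13}$ ($E{\left(Q \right)} = Q \frac{1}{13} = \frac{Q}{13}$)
$\left(\sqrt{-71 - 33} + E{\left(-1 \right)}\right) 45 = \left(\sqrt{-71 - 33} + \frac{1}{13} \left(-1\right)\right) 45 = \left(\sqrt{-71 - 33} - \frac{1}{13}\right) 45 = \left(\sqrt{-104} - \frac{1}{13}\right) 45 = \left(2 i \sqrt{26} - \frac{1}{13}\right) 45 = \left(- \frac{1}{13} + 2 i \sqrt{26}\right) 45 = - \frac{45}{13} + 90 i \sqrt{26}$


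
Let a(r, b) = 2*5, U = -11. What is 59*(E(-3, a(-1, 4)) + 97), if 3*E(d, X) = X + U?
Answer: 17110/3 ≈ 5703.3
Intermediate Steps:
a(r, b) = 10
E(d, X) = -11/3 + X/3 (E(d, X) = (X - 11)/3 = (-11 + X)/3 = -11/3 + X/3)
59*(E(-3, a(-1, 4)) + 97) = 59*((-11/3 + (1/3)*10) + 97) = 59*((-11/3 + 10/3) + 97) = 59*(-1/3 + 97) = 59*(290/3) = 17110/3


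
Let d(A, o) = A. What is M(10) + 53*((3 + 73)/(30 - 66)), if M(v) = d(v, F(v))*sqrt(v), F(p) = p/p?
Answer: -1007/9 + 10*sqrt(10) ≈ -80.266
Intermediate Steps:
F(p) = 1
M(v) = v**(3/2) (M(v) = v*sqrt(v) = v**(3/2))
M(10) + 53*((3 + 73)/(30 - 66)) = 10**(3/2) + 53*((3 + 73)/(30 - 66)) = 10*sqrt(10) + 53*(76/(-36)) = 10*sqrt(10) + 53*(76*(-1/36)) = 10*sqrt(10) + 53*(-19/9) = 10*sqrt(10) - 1007/9 = -1007/9 + 10*sqrt(10)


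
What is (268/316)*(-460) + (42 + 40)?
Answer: -24342/79 ≈ -308.13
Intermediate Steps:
(268/316)*(-460) + (42 + 40) = (268*(1/316))*(-460) + 82 = (67/79)*(-460) + 82 = -30820/79 + 82 = -24342/79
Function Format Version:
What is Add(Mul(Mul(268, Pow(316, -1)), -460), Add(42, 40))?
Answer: Rational(-24342, 79) ≈ -308.13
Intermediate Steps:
Add(Mul(Mul(268, Pow(316, -1)), -460), Add(42, 40)) = Add(Mul(Mul(268, Rational(1, 316)), -460), 82) = Add(Mul(Rational(67, 79), -460), 82) = Add(Rational(-30820, 79), 82) = Rational(-24342, 79)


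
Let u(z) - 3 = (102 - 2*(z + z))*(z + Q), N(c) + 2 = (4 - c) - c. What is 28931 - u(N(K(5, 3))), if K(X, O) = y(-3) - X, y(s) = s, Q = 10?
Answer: 28088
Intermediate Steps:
K(X, O) = -3 - X
N(c) = 2 - 2*c (N(c) = -2 + ((4 - c) - c) = -2 + (4 - 2*c) = 2 - 2*c)
u(z) = 3 + (10 + z)*(102 - 4*z) (u(z) = 3 + (102 - 2*(z + z))*(z + 10) = 3 + (102 - 4*z)*(10 + z) = 3 + (10 + z)*(102 - 4*z))
28931 - u(N(K(5, 3))) = 28931 - (1023 - 4*(2 - 2*(-3 - 1*5))² + 62*(2 - 2*(-3 - 1*5))) = 28931 - (1023 - 4*(2 - 2*(-3 - 5))² + 62*(2 - 2*(-3 - 5))) = 28931 - (1023 - 4*(2 - 2*(-8))² + 62*(2 - 2*(-8))) = 28931 - (1023 - 4*(2 + 16)² + 62*(2 + 16)) = 28931 - (1023 - 4*18² + 62*18) = 28931 - (1023 - 4*324 + 1116) = 28931 - (1023 - 1296 + 1116) = 28931 - 1*843 = 28931 - 843 = 28088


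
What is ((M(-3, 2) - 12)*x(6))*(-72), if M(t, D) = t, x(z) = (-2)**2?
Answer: 4320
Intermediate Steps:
x(z) = 4
((M(-3, 2) - 12)*x(6))*(-72) = ((-3 - 12)*4)*(-72) = -15*4*(-72) = -60*(-72) = 4320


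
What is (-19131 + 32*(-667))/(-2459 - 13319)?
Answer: 40475/15778 ≈ 2.5653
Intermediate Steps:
(-19131 + 32*(-667))/(-2459 - 13319) = (-19131 - 21344)/(-15778) = -40475*(-1/15778) = 40475/15778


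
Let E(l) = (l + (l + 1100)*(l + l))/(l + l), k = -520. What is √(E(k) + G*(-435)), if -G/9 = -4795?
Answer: 3*I*√8343042/2 ≈ 4332.6*I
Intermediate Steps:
G = 43155 (G = -9*(-4795) = 43155)
E(l) = (l + 2*l*(1100 + l))/(2*l) (E(l) = (l + (1100 + l)*(2*l))/((2*l)) = (l + 2*l*(1100 + l))*(1/(2*l)) = (l + 2*l*(1100 + l))/(2*l))
√(E(k) + G*(-435)) = √((2201/2 - 520) + 43155*(-435)) = √(1161/2 - 18772425) = √(-37543689/2) = 3*I*√8343042/2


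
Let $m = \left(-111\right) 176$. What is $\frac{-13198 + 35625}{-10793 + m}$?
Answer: $- \frac{22427}{30329} \approx -0.73946$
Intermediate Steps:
$m = -19536$
$\frac{-13198 + 35625}{-10793 + m} = \frac{-13198 + 35625}{-10793 - 19536} = \frac{22427}{-30329} = 22427 \left(- \frac{1}{30329}\right) = - \frac{22427}{30329}$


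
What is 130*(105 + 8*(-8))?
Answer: 5330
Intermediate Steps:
130*(105 + 8*(-8)) = 130*(105 - 64) = 130*41 = 5330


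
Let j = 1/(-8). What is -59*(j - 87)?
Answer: 41123/8 ≈ 5140.4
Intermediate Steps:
j = -⅛ ≈ -0.12500
-59*(j - 87) = -59*(-⅛ - 87) = -59*(-697/8) = 41123/8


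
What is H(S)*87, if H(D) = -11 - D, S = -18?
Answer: 609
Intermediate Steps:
H(S)*87 = (-11 - 1*(-18))*87 = (-11 + 18)*87 = 7*87 = 609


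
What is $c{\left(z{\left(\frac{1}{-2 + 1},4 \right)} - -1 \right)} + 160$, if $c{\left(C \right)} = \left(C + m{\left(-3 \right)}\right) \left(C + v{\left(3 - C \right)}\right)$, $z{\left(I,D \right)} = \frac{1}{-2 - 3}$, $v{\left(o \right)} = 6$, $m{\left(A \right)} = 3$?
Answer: $\frac{4646}{25} \approx 185.84$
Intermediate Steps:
$z{\left(I,D \right)} = - \frac{1}{5}$ ($z{\left(I,D \right)} = \frac{1}{-5} = - \frac{1}{5}$)
$c{\left(C \right)} = \left(3 + C\right) \left(6 + C\right)$ ($c{\left(C \right)} = \left(C + 3\right) \left(C + 6\right) = \left(3 + C\right) \left(6 + C\right)$)
$c{\left(z{\left(\frac{1}{-2 + 1},4 \right)} - -1 \right)} + 160 = \left(18 + \left(- \frac{1}{5} - -1\right)^{2} + 9 \left(- \frac{1}{5} - -1\right)\right) + 160 = \left(18 + \left(- \frac{1}{5} + 1\right)^{2} + 9 \left(- \frac{1}{5} + 1\right)\right) + 160 = \left(18 + \left(\frac{4}{5}\right)^{2} + 9 \cdot \frac{4}{5}\right) + 160 = \left(18 + \frac{16}{25} + \frac{36}{5}\right) + 160 = \frac{646}{25} + 160 = \frac{4646}{25}$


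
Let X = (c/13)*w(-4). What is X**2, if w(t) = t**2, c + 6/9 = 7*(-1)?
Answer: 135424/1521 ≈ 89.036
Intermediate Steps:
c = -23/3 (c = -2/3 + 7*(-1) = -2/3 - 7 = -23/3 ≈ -7.6667)
X = -368/39 (X = -23/3/13*(-4)**2 = -23/3*1/13*16 = -23/39*16 = -368/39 ≈ -9.4359)
X**2 = (-368/39)**2 = 135424/1521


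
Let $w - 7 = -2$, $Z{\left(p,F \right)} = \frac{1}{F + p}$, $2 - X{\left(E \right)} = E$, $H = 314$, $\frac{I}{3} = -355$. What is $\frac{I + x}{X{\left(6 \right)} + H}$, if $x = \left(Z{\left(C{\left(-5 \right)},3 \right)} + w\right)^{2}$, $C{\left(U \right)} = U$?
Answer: $- \frac{4179}{1240} \approx -3.3702$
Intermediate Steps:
$I = -1065$ ($I = 3 \left(-355\right) = -1065$)
$X{\left(E \right)} = 2 - E$
$w = 5$ ($w = 7 - 2 = 5$)
$x = \frac{81}{4}$ ($x = \left(\frac{1}{3 - 5} + 5\right)^{2} = \left(\frac{1}{-2} + 5\right)^{2} = \left(- \frac{1}{2} + 5\right)^{2} = \left(\frac{9}{2}\right)^{2} = \frac{81}{4} \approx 20.25$)
$\frac{I + x}{X{\left(6 \right)} + H} = \frac{-1065 + \frac{81}{4}}{\left(2 - 6\right) + 314} = - \frac{4179}{4 \left(\left(2 - 6\right) + 314\right)} = - \frac{4179}{4 \left(-4 + 314\right)} = - \frac{4179}{4 \cdot 310} = \left(- \frac{4179}{4}\right) \frac{1}{310} = - \frac{4179}{1240}$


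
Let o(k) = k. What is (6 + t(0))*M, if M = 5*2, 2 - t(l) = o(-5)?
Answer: 130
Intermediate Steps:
t(l) = 7 (t(l) = 2 - 1*(-5) = 2 + 5 = 7)
M = 10
(6 + t(0))*M = (6 + 7)*10 = 13*10 = 130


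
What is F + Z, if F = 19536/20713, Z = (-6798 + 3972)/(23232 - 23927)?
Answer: 6555678/1308685 ≈ 5.0094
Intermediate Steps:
Z = 2826/695 (Z = -2826/(-695) = -2826*(-1/695) = 2826/695 ≈ 4.0662)
F = 1776/1883 (F = 19536*(1/20713) = 1776/1883 ≈ 0.94318)
F + Z = 1776/1883 + 2826/695 = 6555678/1308685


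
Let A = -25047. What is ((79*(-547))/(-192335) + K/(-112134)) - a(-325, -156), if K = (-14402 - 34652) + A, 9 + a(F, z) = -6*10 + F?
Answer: 774237387367/1960662990 ≈ 394.89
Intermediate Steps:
a(F, z) = -69 + F (a(F, z) = -9 + (-6*10 + F) = -9 + (-60 + F) = -69 + F)
K = -74101 (K = (-14402 - 34652) - 25047 = -49054 - 25047 = -74101)
((79*(-547))/(-192335) + K/(-112134)) - a(-325, -156) = ((79*(-547))/(-192335) - 74101/(-112134)) - (-69 - 325) = (-43213*(-1/192335) - 74101*(-1/112134)) - 1*(-394) = (43213/192335 + 74101/112134) + 394 = 1736169307/1960662990 + 394 = 774237387367/1960662990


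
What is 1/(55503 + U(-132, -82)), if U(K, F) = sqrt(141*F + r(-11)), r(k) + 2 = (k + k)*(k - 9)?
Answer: 6167/342288237 - 2*I*sqrt(309)/1026864711 ≈ 1.8017e-5 - 3.4237e-8*I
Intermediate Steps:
r(k) = -2 + 2*k*(-9 + k) (r(k) = -2 + (k + k)*(k - 9) = -2 + (2*k)*(-9 + k) = -2 + 2*k*(-9 + k))
U(K, F) = sqrt(438 + 141*F) (U(K, F) = sqrt(141*F + (-2 - 18*(-11) + 2*(-11)**2)) = sqrt(141*F + (-2 + 198 + 2*121)) = sqrt(141*F + (-2 + 198 + 242)) = sqrt(141*F + 438) = sqrt(438 + 141*F))
1/(55503 + U(-132, -82)) = 1/(55503 + sqrt(438 + 141*(-82))) = 1/(55503 + sqrt(438 - 11562)) = 1/(55503 + sqrt(-11124)) = 1/(55503 + 6*I*sqrt(309))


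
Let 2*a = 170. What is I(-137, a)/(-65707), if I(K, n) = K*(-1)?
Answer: -137/65707 ≈ -0.0020850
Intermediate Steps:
a = 85 (a = (½)*170 = 85)
I(K, n) = -K
I(-137, a)/(-65707) = -1*(-137)/(-65707) = 137*(-1/65707) = -137/65707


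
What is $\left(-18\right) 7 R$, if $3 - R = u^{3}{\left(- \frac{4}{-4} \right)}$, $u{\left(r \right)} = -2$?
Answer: $-1386$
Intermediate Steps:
$R = 11$ ($R = 3 - \left(-2\right)^{3} = 3 - -8 = 3 + 8 = 11$)
$\left(-18\right) 7 R = \left(-18\right) 7 \cdot 11 = \left(-126\right) 11 = -1386$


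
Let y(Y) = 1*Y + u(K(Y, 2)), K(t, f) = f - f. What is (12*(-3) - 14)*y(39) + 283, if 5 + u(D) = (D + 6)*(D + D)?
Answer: -1417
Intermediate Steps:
K(t, f) = 0
u(D) = -5 + 2*D*(6 + D) (u(D) = -5 + (D + 6)*(D + D) = -5 + (6 + D)*(2*D) = -5 + 2*D*(6 + D))
y(Y) = -5 + Y (y(Y) = 1*Y + (-5 + 2*0² + 12*0) = Y + (-5 + 2*0 + 0) = Y + (-5 + 0 + 0) = Y - 5 = -5 + Y)
(12*(-3) - 14)*y(39) + 283 = (12*(-3) - 14)*(-5 + 39) + 283 = (-36 - 14)*34 + 283 = -50*34 + 283 = -1700 + 283 = -1417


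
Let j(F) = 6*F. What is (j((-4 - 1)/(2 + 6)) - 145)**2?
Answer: 354025/16 ≈ 22127.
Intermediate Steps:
(j((-4 - 1)/(2 + 6)) - 145)**2 = (6*((-4 - 1)/(2 + 6)) - 145)**2 = (6*(-5/8) - 145)**2 = (-15/4 - 145)**2 = (-595/4)**2 = 354025/16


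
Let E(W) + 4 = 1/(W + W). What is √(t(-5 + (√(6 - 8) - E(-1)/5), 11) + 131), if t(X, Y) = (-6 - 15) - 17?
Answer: √93 ≈ 9.6436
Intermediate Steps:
E(W) = -4 + 1/(2*W) (E(W) = -4 + 1/(W + W) = -4 + 1/(2*W))
t(X, Y) = -38 (t(X, Y) = -21 - 17 = -38)
√(t(-5 + (√(6 - 8) - E(-1)/5), 11) + 131) = √(-38 + 131) = √93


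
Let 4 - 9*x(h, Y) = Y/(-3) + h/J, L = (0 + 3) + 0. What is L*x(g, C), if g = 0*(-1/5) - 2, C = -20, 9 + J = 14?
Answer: -34/45 ≈ -0.75556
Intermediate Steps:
L = 3 (L = 3 + 0 = 3)
J = 5 (J = -9 + 14 = 5)
g = -2 (g = 0*(-1*⅕) - 2 = 0*(-⅕) - 2 = 0 - 2 = -2)
x(h, Y) = 4/9 - h/45 + Y/27 (x(h, Y) = 4/9 - (Y/(-3) + h/5)/9 = 4/9 - (Y*(-⅓) + h*(⅕))/9 = 4/9 - (-Y/3 + h/5)/9 = 4/9 + (-h/45 + Y/27) = 4/9 - h/45 + Y/27)
L*x(g, C) = 3*(4/9 - 1/45*(-2) + (1/27)*(-20)) = 3*(4/9 + 2/45 - 20/27) = 3*(-34/135) = -34/45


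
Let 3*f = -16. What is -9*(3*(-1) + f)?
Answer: 75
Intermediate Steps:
f = -16/3 (f = (1/3)*(-16) = -16/3 ≈ -5.3333)
-9*(3*(-1) + f) = -9*(3*(-1) - 16/3) = -9*(-3 - 16/3) = -9*(-25/3) = 75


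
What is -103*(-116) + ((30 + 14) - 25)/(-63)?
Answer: 752705/63 ≈ 11948.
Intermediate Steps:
-103*(-116) + ((30 + 14) - 25)/(-63) = 11948 + (44 - 25)*(-1/63) = 11948 + 19*(-1/63) = 11948 - 19/63 = 752705/63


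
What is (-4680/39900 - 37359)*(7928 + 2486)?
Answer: -258723468582/665 ≈ -3.8906e+8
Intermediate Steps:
(-4680/39900 - 37359)*(7928 + 2486) = (-4680*1/39900 - 37359)*10414 = (-78/665 - 37359)*10414 = -24843813/665*10414 = -258723468582/665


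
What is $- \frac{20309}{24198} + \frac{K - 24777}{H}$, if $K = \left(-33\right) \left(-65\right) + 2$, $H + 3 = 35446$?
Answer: $- \frac{1267412627}{857649714} \approx -1.4778$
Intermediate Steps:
$H = 35443$ ($H = -3 + 35446 = 35443$)
$K = 2147$ ($K = 2145 + 2 = 2147$)
$- \frac{20309}{24198} + \frac{K - 24777}{H} = - \frac{20309}{24198} + \frac{2147 - 24777}{35443} = \left(-20309\right) \frac{1}{24198} - \frac{22630}{35443} = - \frac{20309}{24198} - \frac{22630}{35443} = - \frac{1267412627}{857649714}$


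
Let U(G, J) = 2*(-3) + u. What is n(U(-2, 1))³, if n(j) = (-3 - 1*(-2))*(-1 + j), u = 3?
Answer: 64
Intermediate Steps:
U(G, J) = -3 (U(G, J) = 2*(-3) + 3 = -6 + 3 = -3)
n(j) = 1 - j (n(j) = (-3 + 2)*(-1 + j) = -(-1 + j) = 1 - j)
n(U(-2, 1))³ = (1 - 1*(-3))³ = (1 + 3)³ = 4³ = 64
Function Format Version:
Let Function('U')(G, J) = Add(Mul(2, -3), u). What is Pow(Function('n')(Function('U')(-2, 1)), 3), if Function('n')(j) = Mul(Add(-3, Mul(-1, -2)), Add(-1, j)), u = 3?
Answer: 64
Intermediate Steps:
Function('U')(G, J) = -3 (Function('U')(G, J) = Add(Mul(2, -3), 3) = Add(-6, 3) = -3)
Function('n')(j) = Add(1, Mul(-1, j)) (Function('n')(j) = Mul(Add(-3, 2), Add(-1, j)) = Mul(-1, Add(-1, j)) = Add(1, Mul(-1, j)))
Pow(Function('n')(Function('U')(-2, 1)), 3) = Pow(Add(1, Mul(-1, -3)), 3) = Pow(Add(1, 3), 3) = Pow(4, 3) = 64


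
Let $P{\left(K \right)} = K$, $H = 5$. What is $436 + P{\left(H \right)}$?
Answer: $441$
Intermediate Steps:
$436 + P{\left(H \right)} = 436 + 5 = 441$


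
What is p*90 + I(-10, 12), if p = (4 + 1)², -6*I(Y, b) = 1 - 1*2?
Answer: 13501/6 ≈ 2250.2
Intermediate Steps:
I(Y, b) = ⅙ (I(Y, b) = -(1 - 1*2)/6 = -(1 - 2)/6 = -⅙*(-1) = ⅙)
p = 25 (p = 5² = 25)
p*90 + I(-10, 12) = 25*90 + ⅙ = 2250 + ⅙ = 13501/6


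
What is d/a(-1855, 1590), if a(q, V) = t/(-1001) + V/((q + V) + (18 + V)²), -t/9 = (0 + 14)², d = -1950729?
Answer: -240402677079851/217249306 ≈ -1.1066e+6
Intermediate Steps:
t = -1764 (t = -9*(0 + 14)² = -9*14² = -9*196 = -1764)
a(q, V) = 252/143 + V/(V + q + (18 + V)²) (a(q, V) = -1764/(-1001) + V/((q + V) + (18 + V)²) = -1764*(-1/1001) + V/((V + q) + (18 + V)²) = 252/143 + V/(V + q + (18 + V)²))
d/a(-1855, 1590) = -1950729*143*(1590 - 1855 + (18 + 1590)²)/(252*(-1855) + 252*(18 + 1590)² + 395*1590) = -1950729*143*(1590 - 1855 + 1608²)/(-467460 + 252*1608² + 628050) = -1950729*143*(1590 - 1855 + 2585664)/(-467460 + 252*2585664 + 628050) = -1950729*369712057/(-467460 + 651587328 + 628050) = -1950729/((1/143)*(1/2585399)*651747918) = -1950729/651747918/369712057 = -1950729*369712057/651747918 = -240402677079851/217249306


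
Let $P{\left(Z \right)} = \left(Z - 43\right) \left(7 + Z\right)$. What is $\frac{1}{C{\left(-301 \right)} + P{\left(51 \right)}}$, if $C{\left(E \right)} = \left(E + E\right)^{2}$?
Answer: $\frac{1}{362868} \approx 2.7558 \cdot 10^{-6}$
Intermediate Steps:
$P{\left(Z \right)} = \left(-43 + Z\right) \left(7 + Z\right)$
$C{\left(E \right)} = 4 E^{2}$ ($C{\left(E \right)} = \left(2 E\right)^{2} = 4 E^{2}$)
$\frac{1}{C{\left(-301 \right)} + P{\left(51 \right)}} = \frac{1}{4 \left(-301\right)^{2} - \left(2137 - 2601\right)} = \frac{1}{4 \cdot 90601 - -464} = \frac{1}{362404 + 464} = \frac{1}{362868}$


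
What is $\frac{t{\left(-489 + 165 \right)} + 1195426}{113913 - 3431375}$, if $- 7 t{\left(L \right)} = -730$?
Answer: $- \frac{4184356}{11611117} \approx -0.36037$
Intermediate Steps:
$t{\left(L \right)} = \frac{730}{7}$ ($t{\left(L \right)} = \left(- \frac{1}{7}\right) \left(-730\right) = \frac{730}{7}$)
$\frac{t{\left(-489 + 165 \right)} + 1195426}{113913 - 3431375} = \frac{\frac{730}{7} + 1195426}{113913 - 3431375} = \frac{8368712}{7 \left(-3317462\right)} = \frac{8368712}{7} \left(- \frac{1}{3317462}\right) = - \frac{4184356}{11611117}$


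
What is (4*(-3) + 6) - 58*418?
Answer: -24250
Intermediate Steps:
(4*(-3) + 6) - 58*418 = (-12 + 6) - 24244 = -6 - 24244 = -24250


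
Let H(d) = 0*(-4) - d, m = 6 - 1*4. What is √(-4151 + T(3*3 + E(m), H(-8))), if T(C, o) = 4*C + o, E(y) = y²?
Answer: I*√4091 ≈ 63.961*I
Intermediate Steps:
m = 2 (m = 6 - 4 = 2)
H(d) = -d (H(d) = 0 - d = -d)
T(C, o) = o + 4*C
√(-4151 + T(3*3 + E(m), H(-8))) = √(-4151 + (-1*(-8) + 4*(3*3 + 2²))) = √(-4151 + (8 + 4*(9 + 4))) = √(-4151 + (8 + 4*13)) = √(-4151 + (8 + 52)) = √(-4151 + 60) = √(-4091) = I*√4091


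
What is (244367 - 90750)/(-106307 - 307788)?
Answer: -153617/414095 ≈ -0.37097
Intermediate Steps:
(244367 - 90750)/(-106307 - 307788) = 153617/(-414095) = 153617*(-1/414095) = -153617/414095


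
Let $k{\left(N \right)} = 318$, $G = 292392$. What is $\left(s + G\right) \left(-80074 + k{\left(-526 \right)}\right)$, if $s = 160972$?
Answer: $-36158499184$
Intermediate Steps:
$\left(s + G\right) \left(-80074 + k{\left(-526 \right)}\right) = \left(160972 + 292392\right) \left(-80074 + 318\right) = 453364 \left(-79756\right) = -36158499184$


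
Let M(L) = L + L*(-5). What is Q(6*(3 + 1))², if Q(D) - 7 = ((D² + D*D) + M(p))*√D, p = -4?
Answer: 32741425 + 32704*√6 ≈ 3.2822e+7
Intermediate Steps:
M(L) = -4*L (M(L) = L - 5*L = -4*L)
Q(D) = 7 + √D*(16 + 2*D²) (Q(D) = 7 + ((D² + D*D) - 4*(-4))*√D = 7 + ((D² + D²) + 16)*√D = 7 + (2*D² + 16)*√D = 7 + (16 + 2*D²)*√D = 7 + √D*(16 + 2*D²))
Q(6*(3 + 1))² = (7 + 2*(6*(3 + 1))^(5/2) + 16*√(6*(3 + 1)))² = (7 + 2*(6*4)^(5/2) + 16*√(6*4))² = (7 + 2*24^(5/2) + 16*√24)² = (7 + 2*(1152*√6) + 16*(2*√6))² = (7 + 2304*√6 + 32*√6)² = (7 + 2336*√6)²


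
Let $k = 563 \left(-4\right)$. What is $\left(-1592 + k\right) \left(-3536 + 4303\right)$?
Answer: $-2948348$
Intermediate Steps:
$k = -2252$
$\left(-1592 + k\right) \left(-3536 + 4303\right) = \left(-1592 - 2252\right) \left(-3536 + 4303\right) = \left(-3844\right) 767 = -2948348$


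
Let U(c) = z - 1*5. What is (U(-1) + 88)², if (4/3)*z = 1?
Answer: 112225/16 ≈ 7014.1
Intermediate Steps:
z = ¾ (z = (¾)*1 = ¾ ≈ 0.75000)
U(c) = -17/4 (U(c) = ¾ - 1*5 = ¾ - 5 = -17/4)
(U(-1) + 88)² = (-17/4 + 88)² = (335/4)² = 112225/16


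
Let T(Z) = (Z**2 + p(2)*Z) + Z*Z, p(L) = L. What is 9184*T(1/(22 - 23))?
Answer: 0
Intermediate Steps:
T(Z) = 2*Z + 2*Z**2 (T(Z) = (Z**2 + 2*Z) + Z*Z = (Z**2 + 2*Z) + Z**2 = 2*Z + 2*Z**2)
9184*T(1/(22 - 23)) = 9184*(2*(1 + 1/(22 - 23))/(22 - 23)) = 9184*(2*(1 + 1/(-1))/(-1)) = 9184*(2*(-1)*(1 - 1)) = 9184*(2*(-1)*0) = 9184*0 = 0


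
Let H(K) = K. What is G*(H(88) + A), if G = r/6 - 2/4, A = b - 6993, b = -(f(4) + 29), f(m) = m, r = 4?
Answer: -3469/3 ≈ -1156.3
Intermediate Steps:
b = -33 (b = -(4 + 29) = -1*33 = -33)
A = -7026 (A = -33 - 6993 = -7026)
G = 1/6 (G = 4/6 - 2/4 = 4*(1/6) - 2*1/4 = 2/3 - 1/2 = 1/6 ≈ 0.16667)
G*(H(88) + A) = (88 - 7026)/6 = (1/6)*(-6938) = -3469/3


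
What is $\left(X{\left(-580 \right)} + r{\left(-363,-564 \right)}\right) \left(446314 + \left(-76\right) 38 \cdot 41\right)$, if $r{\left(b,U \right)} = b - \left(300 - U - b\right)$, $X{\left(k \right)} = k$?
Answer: $-711556020$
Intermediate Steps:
$r{\left(b,U \right)} = -300 + U + 2 b$ ($r{\left(b,U \right)} = b - \left(300 - U - b\right) = b + \left(-300 + U + b\right) = -300 + U + 2 b$)
$\left(X{\left(-580 \right)} + r{\left(-363,-564 \right)}\right) \left(446314 + \left(-76\right) 38 \cdot 41\right) = \left(-580 - 1590\right) \left(446314 + \left(-76\right) 38 \cdot 41\right) = \left(-580 - 1590\right) \left(446314 - 118408\right) = \left(-2170\right) 327906 = -711556020$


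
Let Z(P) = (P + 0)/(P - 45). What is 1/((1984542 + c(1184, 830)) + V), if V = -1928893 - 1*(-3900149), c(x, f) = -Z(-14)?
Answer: 59/233392068 ≈ 2.5279e-7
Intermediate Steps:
Z(P) = P/(-45 + P)
c(x, f) = -14/59 (c(x, f) = -(-14)/(-45 - 14) = -(-14)/(-59) = -(-14)*(-1)/59 = -1*14/59 = -14/59)
V = 1971256 (V = -1928893 + 3900149 = 1971256)
1/((1984542 + c(1184, 830)) + V) = 1/((1984542 - 14/59) + 1971256) = 1/(117087964/59 + 1971256) = 1/(233392068/59) = 59/233392068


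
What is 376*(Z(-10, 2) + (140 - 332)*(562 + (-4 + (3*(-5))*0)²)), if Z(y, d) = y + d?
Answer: -41729984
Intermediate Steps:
Z(y, d) = d + y
376*(Z(-10, 2) + (140 - 332)*(562 + (-4 + (3*(-5))*0)²)) = 376*((2 - 10) + (140 - 332)*(562 + (-4 + (3*(-5))*0)²)) = 376*(-8 - 192*(562 + (-4 - 15*0)²)) = 376*(-8 - 192*(562 + (-4 + 0)²)) = 376*(-8 - 192*(562 + (-4)²)) = 376*(-8 - 192*(562 + 16)) = 376*(-8 - 192*578) = 376*(-8 - 110976) = 376*(-110984) = -41729984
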